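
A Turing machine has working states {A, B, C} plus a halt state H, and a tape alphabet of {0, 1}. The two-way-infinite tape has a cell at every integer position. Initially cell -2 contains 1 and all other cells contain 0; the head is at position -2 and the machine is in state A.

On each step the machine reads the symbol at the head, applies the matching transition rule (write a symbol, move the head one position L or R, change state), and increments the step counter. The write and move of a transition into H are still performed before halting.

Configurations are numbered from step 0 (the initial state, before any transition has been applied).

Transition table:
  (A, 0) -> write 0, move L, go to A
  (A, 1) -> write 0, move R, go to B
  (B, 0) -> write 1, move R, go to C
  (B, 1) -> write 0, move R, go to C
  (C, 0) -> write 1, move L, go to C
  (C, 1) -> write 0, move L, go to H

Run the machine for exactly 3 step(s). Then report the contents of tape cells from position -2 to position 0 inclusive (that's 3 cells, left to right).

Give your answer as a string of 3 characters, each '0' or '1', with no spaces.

Step 1: in state A at pos -2, read 1 -> (A,1)->write 0,move R,goto B. Now: state=B, head=-1, tape[-3..0]=0000 (head:   ^)
Step 2: in state B at pos -1, read 0 -> (B,0)->write 1,move R,goto C. Now: state=C, head=0, tape[-3..1]=00100 (head:    ^)
Step 3: in state C at pos 0, read 0 -> (C,0)->write 1,move L,goto C. Now: state=C, head=-1, tape[-3..1]=00110 (head:   ^)

Answer: 011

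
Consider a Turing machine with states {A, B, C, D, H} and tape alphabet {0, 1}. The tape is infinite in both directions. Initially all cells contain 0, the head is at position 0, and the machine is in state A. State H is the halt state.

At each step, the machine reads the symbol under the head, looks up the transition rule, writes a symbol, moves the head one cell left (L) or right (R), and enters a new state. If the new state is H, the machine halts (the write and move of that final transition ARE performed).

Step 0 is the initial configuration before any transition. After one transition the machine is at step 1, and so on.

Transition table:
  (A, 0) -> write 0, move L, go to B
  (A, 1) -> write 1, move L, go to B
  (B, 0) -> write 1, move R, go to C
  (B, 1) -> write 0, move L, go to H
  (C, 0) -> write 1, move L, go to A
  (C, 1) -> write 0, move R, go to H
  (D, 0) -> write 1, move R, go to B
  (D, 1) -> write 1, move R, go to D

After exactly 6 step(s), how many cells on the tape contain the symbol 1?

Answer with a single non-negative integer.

Step 1: in state A at pos 0, read 0 -> (A,0)->write 0,move L,goto B. Now: state=B, head=-1, tape[-2..1]=0000 (head:  ^)
Step 2: in state B at pos -1, read 0 -> (B,0)->write 1,move R,goto C. Now: state=C, head=0, tape[-2..1]=0100 (head:   ^)
Step 3: in state C at pos 0, read 0 -> (C,0)->write 1,move L,goto A. Now: state=A, head=-1, tape[-2..1]=0110 (head:  ^)
Step 4: in state A at pos -1, read 1 -> (A,1)->write 1,move L,goto B. Now: state=B, head=-2, tape[-3..1]=00110 (head:  ^)
Step 5: in state B at pos -2, read 0 -> (B,0)->write 1,move R,goto C. Now: state=C, head=-1, tape[-3..1]=01110 (head:   ^)
Step 6: in state C at pos -1, read 1 -> (C,1)->write 0,move R,goto H. Now: state=H, head=0, tape[-3..1]=01010 (head:    ^)
Cells containing 1 after step 6: {-2, 0} -> 2 cell(s)

Answer: 2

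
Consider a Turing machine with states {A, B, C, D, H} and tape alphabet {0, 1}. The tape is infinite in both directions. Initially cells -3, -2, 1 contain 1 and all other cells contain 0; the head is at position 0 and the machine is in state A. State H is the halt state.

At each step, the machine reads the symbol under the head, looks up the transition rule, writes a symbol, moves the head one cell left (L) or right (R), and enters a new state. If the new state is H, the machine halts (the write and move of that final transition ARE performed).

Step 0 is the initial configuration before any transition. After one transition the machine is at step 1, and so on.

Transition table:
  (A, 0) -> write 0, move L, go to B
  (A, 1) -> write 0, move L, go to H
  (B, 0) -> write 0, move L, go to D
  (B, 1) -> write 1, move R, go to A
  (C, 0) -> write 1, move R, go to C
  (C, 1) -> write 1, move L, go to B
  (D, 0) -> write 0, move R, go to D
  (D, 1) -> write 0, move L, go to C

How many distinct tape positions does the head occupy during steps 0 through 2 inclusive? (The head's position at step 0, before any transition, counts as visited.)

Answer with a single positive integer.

Answer: 3

Derivation:
Step 1: in state A at pos 0, read 0 -> (A,0)->write 0,move L,goto B. Now: state=B, head=-1, tape[-4..2]=0110010 (head:    ^)
Step 2: in state B at pos -1, read 0 -> (B,0)->write 0,move L,goto D. Now: state=D, head=-2, tape[-4..2]=0110010 (head:   ^)
Head positions at steps 0..2: starting at 0, distinct positions visited = {-2, -1, 0} -> 3 position(s)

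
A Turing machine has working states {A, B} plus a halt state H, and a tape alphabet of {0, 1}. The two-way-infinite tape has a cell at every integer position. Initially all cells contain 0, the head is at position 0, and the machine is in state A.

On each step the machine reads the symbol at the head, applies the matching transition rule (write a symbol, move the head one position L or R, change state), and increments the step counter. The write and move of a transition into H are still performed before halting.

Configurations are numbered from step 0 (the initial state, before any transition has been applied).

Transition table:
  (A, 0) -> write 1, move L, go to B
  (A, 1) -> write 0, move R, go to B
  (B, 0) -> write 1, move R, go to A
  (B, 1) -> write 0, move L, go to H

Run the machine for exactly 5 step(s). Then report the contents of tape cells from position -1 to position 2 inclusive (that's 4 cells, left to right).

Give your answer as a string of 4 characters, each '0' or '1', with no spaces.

Answer: 1011

Derivation:
Step 1: in state A at pos 0, read 0 -> (A,0)->write 1,move L,goto B. Now: state=B, head=-1, tape[-2..1]=0010 (head:  ^)
Step 2: in state B at pos -1, read 0 -> (B,0)->write 1,move R,goto A. Now: state=A, head=0, tape[-2..1]=0110 (head:   ^)
Step 3: in state A at pos 0, read 1 -> (A,1)->write 0,move R,goto B. Now: state=B, head=1, tape[-2..2]=01000 (head:    ^)
Step 4: in state B at pos 1, read 0 -> (B,0)->write 1,move R,goto A. Now: state=A, head=2, tape[-2..3]=010100 (head:     ^)
Step 5: in state A at pos 2, read 0 -> (A,0)->write 1,move L,goto B. Now: state=B, head=1, tape[-2..3]=010110 (head:    ^)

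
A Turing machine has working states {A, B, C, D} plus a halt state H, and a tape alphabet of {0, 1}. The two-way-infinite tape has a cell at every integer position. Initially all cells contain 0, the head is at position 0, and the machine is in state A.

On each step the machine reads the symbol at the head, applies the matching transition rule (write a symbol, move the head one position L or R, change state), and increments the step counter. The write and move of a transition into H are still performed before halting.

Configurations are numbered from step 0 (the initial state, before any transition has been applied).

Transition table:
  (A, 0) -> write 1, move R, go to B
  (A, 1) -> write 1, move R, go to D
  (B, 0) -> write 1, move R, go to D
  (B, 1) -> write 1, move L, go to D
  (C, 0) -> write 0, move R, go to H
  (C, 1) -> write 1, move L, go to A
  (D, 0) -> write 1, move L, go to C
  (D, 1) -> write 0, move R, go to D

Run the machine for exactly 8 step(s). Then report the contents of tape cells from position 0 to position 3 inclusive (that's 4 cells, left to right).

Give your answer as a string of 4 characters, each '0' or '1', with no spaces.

Step 1: in state A at pos 0, read 0 -> (A,0)->write 1,move R,goto B. Now: state=B, head=1, tape[-1..2]=0100 (head:   ^)
Step 2: in state B at pos 1, read 0 -> (B,0)->write 1,move R,goto D. Now: state=D, head=2, tape[-1..3]=01100 (head:    ^)
Step 3: in state D at pos 2, read 0 -> (D,0)->write 1,move L,goto C. Now: state=C, head=1, tape[-1..3]=01110 (head:   ^)
Step 4: in state C at pos 1, read 1 -> (C,1)->write 1,move L,goto A. Now: state=A, head=0, tape[-1..3]=01110 (head:  ^)
Step 5: in state A at pos 0, read 1 -> (A,1)->write 1,move R,goto D. Now: state=D, head=1, tape[-1..3]=01110 (head:   ^)
Step 6: in state D at pos 1, read 1 -> (D,1)->write 0,move R,goto D. Now: state=D, head=2, tape[-1..3]=01010 (head:    ^)
Step 7: in state D at pos 2, read 1 -> (D,1)->write 0,move R,goto D. Now: state=D, head=3, tape[-1..4]=010000 (head:     ^)
Step 8: in state D at pos 3, read 0 -> (D,0)->write 1,move L,goto C. Now: state=C, head=2, tape[-1..4]=010010 (head:    ^)

Answer: 1001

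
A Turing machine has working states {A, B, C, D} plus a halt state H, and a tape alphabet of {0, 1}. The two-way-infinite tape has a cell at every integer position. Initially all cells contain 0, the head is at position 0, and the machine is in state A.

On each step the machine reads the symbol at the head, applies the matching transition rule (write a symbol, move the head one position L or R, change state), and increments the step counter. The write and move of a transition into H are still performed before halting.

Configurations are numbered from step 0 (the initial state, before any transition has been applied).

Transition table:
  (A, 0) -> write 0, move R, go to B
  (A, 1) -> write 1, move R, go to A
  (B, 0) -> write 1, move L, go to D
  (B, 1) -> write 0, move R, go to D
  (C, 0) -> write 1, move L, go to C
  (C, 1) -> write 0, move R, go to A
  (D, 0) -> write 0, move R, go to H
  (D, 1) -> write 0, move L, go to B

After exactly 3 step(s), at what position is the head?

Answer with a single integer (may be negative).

Step 1: in state A at pos 0, read 0 -> (A,0)->write 0,move R,goto B. Now: state=B, head=1, tape[-1..2]=0000 (head:   ^)
Step 2: in state B at pos 1, read 0 -> (B,0)->write 1,move L,goto D. Now: state=D, head=0, tape[-1..2]=0010 (head:  ^)
Step 3: in state D at pos 0, read 0 -> (D,0)->write 0,move R,goto H. Now: state=H, head=1, tape[-1..2]=0010 (head:   ^)

Answer: 1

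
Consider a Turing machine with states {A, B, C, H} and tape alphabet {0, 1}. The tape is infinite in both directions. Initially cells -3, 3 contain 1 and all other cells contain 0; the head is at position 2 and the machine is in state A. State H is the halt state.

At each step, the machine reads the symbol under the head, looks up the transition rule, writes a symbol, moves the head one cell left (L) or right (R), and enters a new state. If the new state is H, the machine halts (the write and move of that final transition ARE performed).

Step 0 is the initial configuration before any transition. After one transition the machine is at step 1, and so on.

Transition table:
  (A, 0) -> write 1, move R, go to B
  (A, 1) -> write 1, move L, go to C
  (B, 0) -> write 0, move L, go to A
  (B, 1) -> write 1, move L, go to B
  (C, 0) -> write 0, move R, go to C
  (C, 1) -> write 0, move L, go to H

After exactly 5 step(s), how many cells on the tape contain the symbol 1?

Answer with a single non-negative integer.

Answer: 4

Derivation:
Step 1: in state A at pos 2, read 0 -> (A,0)->write 1,move R,goto B. Now: state=B, head=3, tape[-4..4]=010000110 (head:        ^)
Step 2: in state B at pos 3, read 1 -> (B,1)->write 1,move L,goto B. Now: state=B, head=2, tape[-4..4]=010000110 (head:       ^)
Step 3: in state B at pos 2, read 1 -> (B,1)->write 1,move L,goto B. Now: state=B, head=1, tape[-4..4]=010000110 (head:      ^)
Step 4: in state B at pos 1, read 0 -> (B,0)->write 0,move L,goto A. Now: state=A, head=0, tape[-4..4]=010000110 (head:     ^)
Step 5: in state A at pos 0, read 0 -> (A,0)->write 1,move R,goto B. Now: state=B, head=1, tape[-4..4]=010010110 (head:      ^)
Cells containing 1 after step 5: {-3, 0, 2, 3} -> 4 cell(s)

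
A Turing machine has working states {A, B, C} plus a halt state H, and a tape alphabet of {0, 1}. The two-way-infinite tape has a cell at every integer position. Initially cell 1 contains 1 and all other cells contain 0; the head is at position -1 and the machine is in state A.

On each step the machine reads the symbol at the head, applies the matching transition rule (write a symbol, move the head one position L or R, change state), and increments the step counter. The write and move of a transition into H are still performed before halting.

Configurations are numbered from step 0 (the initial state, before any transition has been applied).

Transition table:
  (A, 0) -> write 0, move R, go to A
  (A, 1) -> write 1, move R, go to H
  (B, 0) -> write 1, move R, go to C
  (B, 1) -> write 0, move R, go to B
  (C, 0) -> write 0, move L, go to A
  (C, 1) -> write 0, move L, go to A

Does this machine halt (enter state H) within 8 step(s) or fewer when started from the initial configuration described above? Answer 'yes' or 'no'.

Step 1: in state A at pos -1, read 0 -> (A,0)->write 0,move R,goto A. Now: state=A, head=0, tape[-2..2]=00010 (head:   ^)
Step 2: in state A at pos 0, read 0 -> (A,0)->write 0,move R,goto A. Now: state=A, head=1, tape[-2..2]=00010 (head:    ^)
Step 3: in state A at pos 1, read 1 -> (A,1)->write 1,move R,goto H. Now: state=H, head=2, tape[-2..3]=000100 (head:     ^)
State H reached at step 3; 3 <= 8 -> yes

Answer: yes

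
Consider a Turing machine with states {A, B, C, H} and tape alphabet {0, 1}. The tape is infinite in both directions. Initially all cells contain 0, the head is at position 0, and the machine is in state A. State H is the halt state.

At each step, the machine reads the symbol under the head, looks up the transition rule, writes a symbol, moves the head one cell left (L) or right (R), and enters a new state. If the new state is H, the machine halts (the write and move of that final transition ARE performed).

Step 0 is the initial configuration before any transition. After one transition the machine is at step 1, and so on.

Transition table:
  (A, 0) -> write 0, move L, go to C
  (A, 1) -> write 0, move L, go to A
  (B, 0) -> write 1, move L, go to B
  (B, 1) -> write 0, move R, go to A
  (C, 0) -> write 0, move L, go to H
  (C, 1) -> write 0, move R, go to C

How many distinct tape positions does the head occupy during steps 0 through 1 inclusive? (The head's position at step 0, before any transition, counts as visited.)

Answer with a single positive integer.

Step 1: in state A at pos 0, read 0 -> (A,0)->write 0,move L,goto C. Now: state=C, head=-1, tape[-2..1]=0000 (head:  ^)
Head positions at steps 0..1: starting at 0, distinct positions visited = {-1, 0} -> 2 position(s)

Answer: 2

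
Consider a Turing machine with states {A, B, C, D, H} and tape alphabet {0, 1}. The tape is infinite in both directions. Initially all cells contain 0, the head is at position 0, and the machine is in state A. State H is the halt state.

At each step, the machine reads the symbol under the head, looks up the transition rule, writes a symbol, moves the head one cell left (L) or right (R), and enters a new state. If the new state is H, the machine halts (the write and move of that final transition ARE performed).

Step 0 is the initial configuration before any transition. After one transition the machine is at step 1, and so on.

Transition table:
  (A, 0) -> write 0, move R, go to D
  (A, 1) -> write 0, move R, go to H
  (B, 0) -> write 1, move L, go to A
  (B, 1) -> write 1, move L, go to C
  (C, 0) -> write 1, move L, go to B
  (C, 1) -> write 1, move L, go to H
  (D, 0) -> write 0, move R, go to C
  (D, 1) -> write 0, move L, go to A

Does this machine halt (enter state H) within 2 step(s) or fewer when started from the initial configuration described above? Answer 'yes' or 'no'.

Step 1: in state A at pos 0, read 0 -> (A,0)->write 0,move R,goto D. Now: state=D, head=1, tape[-1..2]=0000 (head:   ^)
Step 2: in state D at pos 1, read 0 -> (D,0)->write 0,move R,goto C. Now: state=C, head=2, tape[-1..3]=00000 (head:    ^)
After 2 step(s): state = C (not H) -> not halted within 2 -> no

Answer: no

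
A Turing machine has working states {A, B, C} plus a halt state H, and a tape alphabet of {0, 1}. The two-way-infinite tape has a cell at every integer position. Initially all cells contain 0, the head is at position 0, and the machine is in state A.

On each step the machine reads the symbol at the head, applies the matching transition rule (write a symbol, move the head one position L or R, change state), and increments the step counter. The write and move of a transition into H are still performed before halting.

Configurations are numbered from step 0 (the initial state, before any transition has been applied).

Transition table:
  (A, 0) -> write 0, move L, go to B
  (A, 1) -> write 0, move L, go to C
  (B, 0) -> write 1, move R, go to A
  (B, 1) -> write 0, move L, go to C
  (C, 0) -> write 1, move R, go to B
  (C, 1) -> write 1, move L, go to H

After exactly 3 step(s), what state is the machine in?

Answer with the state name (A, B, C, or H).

Answer: B

Derivation:
Step 1: in state A at pos 0, read 0 -> (A,0)->write 0,move L,goto B. Now: state=B, head=-1, tape[-2..1]=0000 (head:  ^)
Step 2: in state B at pos -1, read 0 -> (B,0)->write 1,move R,goto A. Now: state=A, head=0, tape[-2..1]=0100 (head:   ^)
Step 3: in state A at pos 0, read 0 -> (A,0)->write 0,move L,goto B. Now: state=B, head=-1, tape[-2..1]=0100 (head:  ^)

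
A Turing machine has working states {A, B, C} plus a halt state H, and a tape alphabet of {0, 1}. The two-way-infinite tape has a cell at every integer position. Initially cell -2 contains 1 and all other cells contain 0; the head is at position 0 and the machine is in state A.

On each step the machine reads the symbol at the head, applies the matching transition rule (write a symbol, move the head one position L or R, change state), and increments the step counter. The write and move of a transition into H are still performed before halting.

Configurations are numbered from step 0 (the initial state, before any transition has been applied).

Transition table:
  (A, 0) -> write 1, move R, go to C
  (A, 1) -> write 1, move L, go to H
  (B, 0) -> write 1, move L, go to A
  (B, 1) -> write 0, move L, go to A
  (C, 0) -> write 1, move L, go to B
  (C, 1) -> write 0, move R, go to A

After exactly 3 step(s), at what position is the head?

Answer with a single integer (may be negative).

Answer: -1

Derivation:
Step 1: in state A at pos 0, read 0 -> (A,0)->write 1,move R,goto C. Now: state=C, head=1, tape[-3..2]=010100 (head:     ^)
Step 2: in state C at pos 1, read 0 -> (C,0)->write 1,move L,goto B. Now: state=B, head=0, tape[-3..2]=010110 (head:    ^)
Step 3: in state B at pos 0, read 1 -> (B,1)->write 0,move L,goto A. Now: state=A, head=-1, tape[-3..2]=010010 (head:   ^)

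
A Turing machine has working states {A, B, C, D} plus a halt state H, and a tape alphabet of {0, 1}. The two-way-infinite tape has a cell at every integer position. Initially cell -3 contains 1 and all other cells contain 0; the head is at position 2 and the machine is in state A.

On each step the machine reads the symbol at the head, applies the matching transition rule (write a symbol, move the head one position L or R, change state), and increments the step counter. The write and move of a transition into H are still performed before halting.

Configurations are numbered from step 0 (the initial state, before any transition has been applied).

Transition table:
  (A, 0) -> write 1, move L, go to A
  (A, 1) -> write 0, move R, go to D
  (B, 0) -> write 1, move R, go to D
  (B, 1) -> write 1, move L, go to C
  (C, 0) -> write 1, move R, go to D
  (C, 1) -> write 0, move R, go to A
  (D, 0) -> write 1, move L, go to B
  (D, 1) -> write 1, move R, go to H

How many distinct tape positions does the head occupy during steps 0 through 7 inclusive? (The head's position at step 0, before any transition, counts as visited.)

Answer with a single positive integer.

Answer: 6

Derivation:
Step 1: in state A at pos 2, read 0 -> (A,0)->write 1,move L,goto A. Now: state=A, head=1, tape[-4..3]=01000010 (head:      ^)
Step 2: in state A at pos 1, read 0 -> (A,0)->write 1,move L,goto A. Now: state=A, head=0, tape[-4..3]=01000110 (head:     ^)
Step 3: in state A at pos 0, read 0 -> (A,0)->write 1,move L,goto A. Now: state=A, head=-1, tape[-4..3]=01001110 (head:    ^)
Step 4: in state A at pos -1, read 0 -> (A,0)->write 1,move L,goto A. Now: state=A, head=-2, tape[-4..3]=01011110 (head:   ^)
Step 5: in state A at pos -2, read 0 -> (A,0)->write 1,move L,goto A. Now: state=A, head=-3, tape[-4..3]=01111110 (head:  ^)
Step 6: in state A at pos -3, read 1 -> (A,1)->write 0,move R,goto D. Now: state=D, head=-2, tape[-4..3]=00111110 (head:   ^)
Step 7: in state D at pos -2, read 1 -> (D,1)->write 1,move R,goto H. Now: state=H, head=-1, tape[-4..3]=00111110 (head:    ^)
Head positions at steps 0..7: starting at 2, distinct positions visited = {-3, -2, -1, 0, 1, 2} -> 6 position(s)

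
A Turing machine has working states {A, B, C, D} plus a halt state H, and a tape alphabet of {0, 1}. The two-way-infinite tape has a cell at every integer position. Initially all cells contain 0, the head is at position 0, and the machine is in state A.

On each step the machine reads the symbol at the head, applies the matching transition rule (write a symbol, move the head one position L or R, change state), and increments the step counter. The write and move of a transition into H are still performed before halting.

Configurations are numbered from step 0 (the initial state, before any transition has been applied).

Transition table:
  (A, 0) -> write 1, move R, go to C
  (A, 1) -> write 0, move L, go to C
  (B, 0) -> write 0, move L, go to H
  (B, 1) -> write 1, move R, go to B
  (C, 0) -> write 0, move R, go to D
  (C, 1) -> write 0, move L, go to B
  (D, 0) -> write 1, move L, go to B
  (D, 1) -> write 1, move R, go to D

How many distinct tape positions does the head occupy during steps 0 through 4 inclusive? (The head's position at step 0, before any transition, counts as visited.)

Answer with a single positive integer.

Answer: 3

Derivation:
Step 1: in state A at pos 0, read 0 -> (A,0)->write 1,move R,goto C. Now: state=C, head=1, tape[-1..2]=0100 (head:   ^)
Step 2: in state C at pos 1, read 0 -> (C,0)->write 0,move R,goto D. Now: state=D, head=2, tape[-1..3]=01000 (head:    ^)
Step 3: in state D at pos 2, read 0 -> (D,0)->write 1,move L,goto B. Now: state=B, head=1, tape[-1..3]=01010 (head:   ^)
Step 4: in state B at pos 1, read 0 -> (B,0)->write 0,move L,goto H. Now: state=H, head=0, tape[-1..3]=01010 (head:  ^)
Head positions at steps 0..4: starting at 0, distinct positions visited = {0, 1, 2} -> 3 position(s)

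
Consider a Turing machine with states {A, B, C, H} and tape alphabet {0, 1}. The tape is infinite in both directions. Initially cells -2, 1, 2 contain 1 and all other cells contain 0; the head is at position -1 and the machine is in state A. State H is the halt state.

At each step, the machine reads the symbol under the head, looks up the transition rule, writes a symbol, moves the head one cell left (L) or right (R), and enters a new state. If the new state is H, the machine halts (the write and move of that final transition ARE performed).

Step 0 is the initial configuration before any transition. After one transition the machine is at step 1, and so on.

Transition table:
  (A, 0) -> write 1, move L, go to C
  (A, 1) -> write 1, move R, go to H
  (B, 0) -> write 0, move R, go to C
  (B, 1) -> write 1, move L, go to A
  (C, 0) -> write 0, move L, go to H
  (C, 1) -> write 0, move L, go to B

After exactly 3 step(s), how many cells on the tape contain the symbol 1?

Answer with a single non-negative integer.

Step 1: in state A at pos -1, read 0 -> (A,0)->write 1,move L,goto C. Now: state=C, head=-2, tape[-3..3]=0110110 (head:  ^)
Step 2: in state C at pos -2, read 1 -> (C,1)->write 0,move L,goto B. Now: state=B, head=-3, tape[-4..3]=00010110 (head:  ^)
Step 3: in state B at pos -3, read 0 -> (B,0)->write 0,move R,goto C. Now: state=C, head=-2, tape[-4..3]=00010110 (head:   ^)
Cells containing 1 after step 3: {-1, 1, 2} -> 3 cell(s)

Answer: 3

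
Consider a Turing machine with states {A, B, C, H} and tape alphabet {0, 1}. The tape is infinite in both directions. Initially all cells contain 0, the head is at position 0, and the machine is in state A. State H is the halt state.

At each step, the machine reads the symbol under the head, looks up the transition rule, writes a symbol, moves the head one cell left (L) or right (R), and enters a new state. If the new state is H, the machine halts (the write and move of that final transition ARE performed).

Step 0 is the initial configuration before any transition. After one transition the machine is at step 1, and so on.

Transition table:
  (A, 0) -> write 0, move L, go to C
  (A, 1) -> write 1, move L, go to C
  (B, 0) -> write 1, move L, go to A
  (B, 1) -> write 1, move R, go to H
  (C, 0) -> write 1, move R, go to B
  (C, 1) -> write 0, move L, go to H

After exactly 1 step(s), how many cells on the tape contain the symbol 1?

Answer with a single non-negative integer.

Step 1: in state A at pos 0, read 0 -> (A,0)->write 0,move L,goto C. Now: state=C, head=-1, tape[-2..1]=0000 (head:  ^)
No cell contains 1 after step 1 -> 0 cell(s)

Answer: 0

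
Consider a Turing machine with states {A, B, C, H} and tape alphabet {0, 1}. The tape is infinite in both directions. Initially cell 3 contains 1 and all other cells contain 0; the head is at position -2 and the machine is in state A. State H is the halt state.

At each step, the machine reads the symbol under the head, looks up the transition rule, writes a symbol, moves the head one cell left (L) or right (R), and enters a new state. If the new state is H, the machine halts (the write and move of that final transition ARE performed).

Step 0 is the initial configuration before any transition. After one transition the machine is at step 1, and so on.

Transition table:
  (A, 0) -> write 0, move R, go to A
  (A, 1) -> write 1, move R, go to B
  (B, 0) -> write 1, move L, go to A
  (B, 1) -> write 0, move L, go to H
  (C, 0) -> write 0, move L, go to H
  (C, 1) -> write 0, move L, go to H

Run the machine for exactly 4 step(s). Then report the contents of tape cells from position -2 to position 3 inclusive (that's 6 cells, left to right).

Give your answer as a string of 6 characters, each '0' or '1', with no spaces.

Answer: 000001

Derivation:
Step 1: in state A at pos -2, read 0 -> (A,0)->write 0,move R,goto A. Now: state=A, head=-1, tape[-3..4]=00000010 (head:   ^)
Step 2: in state A at pos -1, read 0 -> (A,0)->write 0,move R,goto A. Now: state=A, head=0, tape[-3..4]=00000010 (head:    ^)
Step 3: in state A at pos 0, read 0 -> (A,0)->write 0,move R,goto A. Now: state=A, head=1, tape[-3..4]=00000010 (head:     ^)
Step 4: in state A at pos 1, read 0 -> (A,0)->write 0,move R,goto A. Now: state=A, head=2, tape[-3..4]=00000010 (head:      ^)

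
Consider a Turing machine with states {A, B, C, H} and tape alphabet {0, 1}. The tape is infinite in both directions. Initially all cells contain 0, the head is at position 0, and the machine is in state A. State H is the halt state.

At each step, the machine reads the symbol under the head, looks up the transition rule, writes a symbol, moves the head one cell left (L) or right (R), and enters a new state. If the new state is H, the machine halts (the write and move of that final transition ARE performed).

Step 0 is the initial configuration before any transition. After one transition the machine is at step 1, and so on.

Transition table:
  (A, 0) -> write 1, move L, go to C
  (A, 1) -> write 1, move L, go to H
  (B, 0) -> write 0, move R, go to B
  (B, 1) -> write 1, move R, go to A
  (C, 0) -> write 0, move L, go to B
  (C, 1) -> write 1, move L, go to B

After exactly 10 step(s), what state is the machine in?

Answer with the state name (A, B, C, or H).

Step 1: in state A at pos 0, read 0 -> (A,0)->write 1,move L,goto C. Now: state=C, head=-1, tape[-2..1]=0010 (head:  ^)
Step 2: in state C at pos -1, read 0 -> (C,0)->write 0,move L,goto B. Now: state=B, head=-2, tape[-3..1]=00010 (head:  ^)
Step 3: in state B at pos -2, read 0 -> (B,0)->write 0,move R,goto B. Now: state=B, head=-1, tape[-3..1]=00010 (head:   ^)
Step 4: in state B at pos -1, read 0 -> (B,0)->write 0,move R,goto B. Now: state=B, head=0, tape[-3..1]=00010 (head:    ^)
Step 5: in state B at pos 0, read 1 -> (B,1)->write 1,move R,goto A. Now: state=A, head=1, tape[-3..2]=000100 (head:     ^)
Step 6: in state A at pos 1, read 0 -> (A,0)->write 1,move L,goto C. Now: state=C, head=0, tape[-3..2]=000110 (head:    ^)
Step 7: in state C at pos 0, read 1 -> (C,1)->write 1,move L,goto B. Now: state=B, head=-1, tape[-3..2]=000110 (head:   ^)
Step 8: in state B at pos -1, read 0 -> (B,0)->write 0,move R,goto B. Now: state=B, head=0, tape[-3..2]=000110 (head:    ^)
Step 9: in state B at pos 0, read 1 -> (B,1)->write 1,move R,goto A. Now: state=A, head=1, tape[-3..2]=000110 (head:     ^)
Step 10: in state A at pos 1, read 1 -> (A,1)->write 1,move L,goto H. Now: state=H, head=0, tape[-3..2]=000110 (head:    ^)

Answer: H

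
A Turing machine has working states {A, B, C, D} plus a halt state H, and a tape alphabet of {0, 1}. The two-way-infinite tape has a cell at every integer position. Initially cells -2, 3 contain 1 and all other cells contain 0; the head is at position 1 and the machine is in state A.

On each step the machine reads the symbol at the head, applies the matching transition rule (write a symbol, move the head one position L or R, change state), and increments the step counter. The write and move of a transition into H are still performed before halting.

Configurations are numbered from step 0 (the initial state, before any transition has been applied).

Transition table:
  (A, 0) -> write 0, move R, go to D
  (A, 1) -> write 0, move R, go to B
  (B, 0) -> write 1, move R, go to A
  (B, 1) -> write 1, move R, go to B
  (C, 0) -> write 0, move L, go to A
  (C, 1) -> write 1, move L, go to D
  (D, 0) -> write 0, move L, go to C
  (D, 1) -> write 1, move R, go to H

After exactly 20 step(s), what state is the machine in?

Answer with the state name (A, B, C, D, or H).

Answer: B

Derivation:
Step 1: in state A at pos 1, read 0 -> (A,0)->write 0,move R,goto D. Now: state=D, head=2, tape[-3..4]=01000010 (head:      ^)
Step 2: in state D at pos 2, read 0 -> (D,0)->write 0,move L,goto C. Now: state=C, head=1, tape[-3..4]=01000010 (head:     ^)
Step 3: in state C at pos 1, read 0 -> (C,0)->write 0,move L,goto A. Now: state=A, head=0, tape[-3..4]=01000010 (head:    ^)
Step 4: in state A at pos 0, read 0 -> (A,0)->write 0,move R,goto D. Now: state=D, head=1, tape[-3..4]=01000010 (head:     ^)
Step 5: in state D at pos 1, read 0 -> (D,0)->write 0,move L,goto C. Now: state=C, head=0, tape[-3..4]=01000010 (head:    ^)
Step 6: in state C at pos 0, read 0 -> (C,0)->write 0,move L,goto A. Now: state=A, head=-1, tape[-3..4]=01000010 (head:   ^)
Step 7: in state A at pos -1, read 0 -> (A,0)->write 0,move R,goto D. Now: state=D, head=0, tape[-3..4]=01000010 (head:    ^)
Step 8: in state D at pos 0, read 0 -> (D,0)->write 0,move L,goto C. Now: state=C, head=-1, tape[-3..4]=01000010 (head:   ^)
Step 9: in state C at pos -1, read 0 -> (C,0)->write 0,move L,goto A. Now: state=A, head=-2, tape[-3..4]=01000010 (head:  ^)
Step 10: in state A at pos -2, read 1 -> (A,1)->write 0,move R,goto B. Now: state=B, head=-1, tape[-3..4]=00000010 (head:   ^)
Step 11: in state B at pos -1, read 0 -> (B,0)->write 1,move R,goto A. Now: state=A, head=0, tape[-3..4]=00100010 (head:    ^)
Step 12: in state A at pos 0, read 0 -> (A,0)->write 0,move R,goto D. Now: state=D, head=1, tape[-3..4]=00100010 (head:     ^)
Step 13: in state D at pos 1, read 0 -> (D,0)->write 0,move L,goto C. Now: state=C, head=0, tape[-3..4]=00100010 (head:    ^)
Step 14: in state C at pos 0, read 0 -> (C,0)->write 0,move L,goto A. Now: state=A, head=-1, tape[-3..4]=00100010 (head:   ^)
Step 15: in state A at pos -1, read 1 -> (A,1)->write 0,move R,goto B. Now: state=B, head=0, tape[-3..4]=00000010 (head:    ^)
Step 16: in state B at pos 0, read 0 -> (B,0)->write 1,move R,goto A. Now: state=A, head=1, tape[-3..4]=00010010 (head:     ^)
Step 17: in state A at pos 1, read 0 -> (A,0)->write 0,move R,goto D. Now: state=D, head=2, tape[-3..4]=00010010 (head:      ^)
Step 18: in state D at pos 2, read 0 -> (D,0)->write 0,move L,goto C. Now: state=C, head=1, tape[-3..4]=00010010 (head:     ^)
Step 19: in state C at pos 1, read 0 -> (C,0)->write 0,move L,goto A. Now: state=A, head=0, tape[-3..4]=00010010 (head:    ^)
Step 20: in state A at pos 0, read 1 -> (A,1)->write 0,move R,goto B. Now: state=B, head=1, tape[-3..4]=00000010 (head:     ^)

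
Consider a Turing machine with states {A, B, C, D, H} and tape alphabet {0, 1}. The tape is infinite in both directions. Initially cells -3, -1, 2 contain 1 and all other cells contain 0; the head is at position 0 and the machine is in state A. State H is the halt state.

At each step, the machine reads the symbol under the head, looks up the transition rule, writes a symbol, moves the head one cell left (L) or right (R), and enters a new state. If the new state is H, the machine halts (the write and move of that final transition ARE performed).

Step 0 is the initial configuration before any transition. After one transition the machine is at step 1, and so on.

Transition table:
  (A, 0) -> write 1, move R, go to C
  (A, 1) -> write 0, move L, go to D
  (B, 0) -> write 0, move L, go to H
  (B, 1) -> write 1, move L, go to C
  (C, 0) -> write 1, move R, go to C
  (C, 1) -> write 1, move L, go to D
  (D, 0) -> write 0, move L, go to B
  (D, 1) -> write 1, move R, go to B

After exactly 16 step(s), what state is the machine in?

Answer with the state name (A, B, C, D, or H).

Answer: D

Derivation:
Step 1: in state A at pos 0, read 0 -> (A,0)->write 1,move R,goto C. Now: state=C, head=1, tape[-4..3]=01011010 (head:      ^)
Step 2: in state C at pos 1, read 0 -> (C,0)->write 1,move R,goto C. Now: state=C, head=2, tape[-4..3]=01011110 (head:       ^)
Step 3: in state C at pos 2, read 1 -> (C,1)->write 1,move L,goto D. Now: state=D, head=1, tape[-4..3]=01011110 (head:      ^)
Step 4: in state D at pos 1, read 1 -> (D,1)->write 1,move R,goto B. Now: state=B, head=2, tape[-4..3]=01011110 (head:       ^)
Step 5: in state B at pos 2, read 1 -> (B,1)->write 1,move L,goto C. Now: state=C, head=1, tape[-4..3]=01011110 (head:      ^)
Step 6: in state C at pos 1, read 1 -> (C,1)->write 1,move L,goto D. Now: state=D, head=0, tape[-4..3]=01011110 (head:     ^)
Step 7: in state D at pos 0, read 1 -> (D,1)->write 1,move R,goto B. Now: state=B, head=1, tape[-4..3]=01011110 (head:      ^)
Step 8: in state B at pos 1, read 1 -> (B,1)->write 1,move L,goto C. Now: state=C, head=0, tape[-4..3]=01011110 (head:     ^)
Step 9: in state C at pos 0, read 1 -> (C,1)->write 1,move L,goto D. Now: state=D, head=-1, tape[-4..3]=01011110 (head:    ^)
Step 10: in state D at pos -1, read 1 -> (D,1)->write 1,move R,goto B. Now: state=B, head=0, tape[-4..3]=01011110 (head:     ^)
Step 11: in state B at pos 0, read 1 -> (B,1)->write 1,move L,goto C. Now: state=C, head=-1, tape[-4..3]=01011110 (head:    ^)
Step 12: in state C at pos -1, read 1 -> (C,1)->write 1,move L,goto D. Now: state=D, head=-2, tape[-4..3]=01011110 (head:   ^)
Step 13: in state D at pos -2, read 0 -> (D,0)->write 0,move L,goto B. Now: state=B, head=-3, tape[-4..3]=01011110 (head:  ^)
Step 14: in state B at pos -3, read 1 -> (B,1)->write 1,move L,goto C. Now: state=C, head=-4, tape[-5..3]=001011110 (head:  ^)
Step 15: in state C at pos -4, read 0 -> (C,0)->write 1,move R,goto C. Now: state=C, head=-3, tape[-5..3]=011011110 (head:   ^)
Step 16: in state C at pos -3, read 1 -> (C,1)->write 1,move L,goto D. Now: state=D, head=-4, tape[-5..3]=011011110 (head:  ^)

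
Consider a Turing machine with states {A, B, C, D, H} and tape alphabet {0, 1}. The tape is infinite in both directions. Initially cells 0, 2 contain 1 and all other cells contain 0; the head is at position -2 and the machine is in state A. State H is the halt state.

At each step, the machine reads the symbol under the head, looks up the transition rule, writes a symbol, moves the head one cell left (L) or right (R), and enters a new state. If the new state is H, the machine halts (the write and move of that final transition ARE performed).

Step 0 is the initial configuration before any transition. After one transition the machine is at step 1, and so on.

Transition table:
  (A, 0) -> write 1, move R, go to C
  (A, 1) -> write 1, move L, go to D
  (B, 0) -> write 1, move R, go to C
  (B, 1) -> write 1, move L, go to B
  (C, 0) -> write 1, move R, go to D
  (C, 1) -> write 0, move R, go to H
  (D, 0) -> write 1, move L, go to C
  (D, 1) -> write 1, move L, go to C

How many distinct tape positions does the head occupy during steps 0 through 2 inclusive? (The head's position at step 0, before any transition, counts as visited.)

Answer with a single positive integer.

Answer: 3

Derivation:
Step 1: in state A at pos -2, read 0 -> (A,0)->write 1,move R,goto C. Now: state=C, head=-1, tape[-3..3]=0101010 (head:   ^)
Step 2: in state C at pos -1, read 0 -> (C,0)->write 1,move R,goto D. Now: state=D, head=0, tape[-3..3]=0111010 (head:    ^)
Head positions at steps 0..2: starting at -2, distinct positions visited = {-2, -1, 0} -> 3 position(s)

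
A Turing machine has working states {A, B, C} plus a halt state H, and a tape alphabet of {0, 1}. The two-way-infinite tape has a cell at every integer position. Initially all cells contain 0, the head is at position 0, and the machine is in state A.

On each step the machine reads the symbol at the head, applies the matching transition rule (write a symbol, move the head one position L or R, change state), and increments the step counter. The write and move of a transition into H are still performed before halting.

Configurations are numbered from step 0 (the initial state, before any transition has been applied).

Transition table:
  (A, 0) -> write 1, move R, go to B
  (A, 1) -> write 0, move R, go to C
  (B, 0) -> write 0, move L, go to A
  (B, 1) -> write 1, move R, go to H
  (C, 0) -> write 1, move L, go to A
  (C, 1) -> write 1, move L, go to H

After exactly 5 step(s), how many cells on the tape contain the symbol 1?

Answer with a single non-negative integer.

Answer: 2

Derivation:
Step 1: in state A at pos 0, read 0 -> (A,0)->write 1,move R,goto B. Now: state=B, head=1, tape[-1..2]=0100 (head:   ^)
Step 2: in state B at pos 1, read 0 -> (B,0)->write 0,move L,goto A. Now: state=A, head=0, tape[-1..2]=0100 (head:  ^)
Step 3: in state A at pos 0, read 1 -> (A,1)->write 0,move R,goto C. Now: state=C, head=1, tape[-1..2]=0000 (head:   ^)
Step 4: in state C at pos 1, read 0 -> (C,0)->write 1,move L,goto A. Now: state=A, head=0, tape[-1..2]=0010 (head:  ^)
Step 5: in state A at pos 0, read 0 -> (A,0)->write 1,move R,goto B. Now: state=B, head=1, tape[-1..2]=0110 (head:   ^)
Cells containing 1 after step 5: {0, 1} -> 2 cell(s)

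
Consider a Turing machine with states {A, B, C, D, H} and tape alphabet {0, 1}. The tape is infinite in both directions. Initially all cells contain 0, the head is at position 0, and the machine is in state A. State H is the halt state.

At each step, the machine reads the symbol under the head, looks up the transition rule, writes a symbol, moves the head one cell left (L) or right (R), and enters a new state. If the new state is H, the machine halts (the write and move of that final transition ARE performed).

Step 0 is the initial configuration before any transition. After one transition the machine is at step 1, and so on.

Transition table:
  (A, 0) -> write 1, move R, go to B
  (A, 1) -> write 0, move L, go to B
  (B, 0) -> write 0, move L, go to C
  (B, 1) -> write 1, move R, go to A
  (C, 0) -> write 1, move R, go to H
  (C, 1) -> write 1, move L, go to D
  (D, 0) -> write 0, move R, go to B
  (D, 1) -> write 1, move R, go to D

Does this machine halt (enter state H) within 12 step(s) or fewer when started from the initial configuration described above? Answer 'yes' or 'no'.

Step 1: in state A at pos 0, read 0 -> (A,0)->write 1,move R,goto B. Now: state=B, head=1, tape[-1..2]=0100 (head:   ^)
Step 2: in state B at pos 1, read 0 -> (B,0)->write 0,move L,goto C. Now: state=C, head=0, tape[-1..2]=0100 (head:  ^)
Step 3: in state C at pos 0, read 1 -> (C,1)->write 1,move L,goto D. Now: state=D, head=-1, tape[-2..2]=00100 (head:  ^)
Step 4: in state D at pos -1, read 0 -> (D,0)->write 0,move R,goto B. Now: state=B, head=0, tape[-2..2]=00100 (head:   ^)
Step 5: in state B at pos 0, read 1 -> (B,1)->write 1,move R,goto A. Now: state=A, head=1, tape[-2..2]=00100 (head:    ^)
Step 6: in state A at pos 1, read 0 -> (A,0)->write 1,move R,goto B. Now: state=B, head=2, tape[-2..3]=001100 (head:     ^)
Step 7: in state B at pos 2, read 0 -> (B,0)->write 0,move L,goto C. Now: state=C, head=1, tape[-2..3]=001100 (head:    ^)
Step 8: in state C at pos 1, read 1 -> (C,1)->write 1,move L,goto D. Now: state=D, head=0, tape[-2..3]=001100 (head:   ^)
Step 9: in state D at pos 0, read 1 -> (D,1)->write 1,move R,goto D. Now: state=D, head=1, tape[-2..3]=001100 (head:    ^)
Step 10: in state D at pos 1, read 1 -> (D,1)->write 1,move R,goto D. Now: state=D, head=2, tape[-2..3]=001100 (head:     ^)
Step 11: in state D at pos 2, read 0 -> (D,0)->write 0,move R,goto B. Now: state=B, head=3, tape[-2..4]=0011000 (head:      ^)
Step 12: in state B at pos 3, read 0 -> (B,0)->write 0,move L,goto C. Now: state=C, head=2, tape[-2..4]=0011000 (head:     ^)
After 12 step(s): state = C (not H) -> not halted within 12 -> no

Answer: no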